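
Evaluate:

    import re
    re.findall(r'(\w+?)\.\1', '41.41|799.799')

['41', '799']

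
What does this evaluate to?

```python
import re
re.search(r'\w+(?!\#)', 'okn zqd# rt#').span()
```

(0, 3)

The negative lookaround is zero-width — it rules out positions where the adjacent text would match, without consuming anything.
`re.search` tries every starting position until one works.
The match spans [0:3] → 'okn'.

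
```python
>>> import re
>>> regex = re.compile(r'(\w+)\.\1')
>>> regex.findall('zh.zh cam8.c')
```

['zh']

A backreference is literal: `\1` must see the identical characters the first group matched.
`findall` collects group 1 from the one match (1 total).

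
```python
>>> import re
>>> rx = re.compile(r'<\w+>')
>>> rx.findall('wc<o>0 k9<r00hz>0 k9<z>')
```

Matches: at [2:5] → '<o>'; at [9:16] → '<r00hz>'; at [20:23] → '<z>'.
`findall` yields the raw match text (3 of them) because the pattern has no groups.

['<o>', '<r00hz>', '<z>']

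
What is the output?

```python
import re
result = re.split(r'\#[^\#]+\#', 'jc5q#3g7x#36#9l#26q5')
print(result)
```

['jc5q', '36', '26q5']

Each match becomes a cut point; 3 segments remain.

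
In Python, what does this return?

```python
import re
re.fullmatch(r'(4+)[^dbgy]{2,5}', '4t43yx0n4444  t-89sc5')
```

None

This matches one or more of a literal '4' (captured); then 2 to 5 of any character except [dbgy].
`re.fullmatch` is like wrapping the pattern in `^…$` (in single-line mode).
Here the string isn't matched end-to-end, so the call returns None.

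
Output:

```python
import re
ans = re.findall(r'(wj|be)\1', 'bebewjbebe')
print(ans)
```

The backreference `\1` re-matches whatever the first group consumed, character for character.
Because there's exactly one group, `findall` drops the full match and keeps group 1 from each hit.

['be', 'be']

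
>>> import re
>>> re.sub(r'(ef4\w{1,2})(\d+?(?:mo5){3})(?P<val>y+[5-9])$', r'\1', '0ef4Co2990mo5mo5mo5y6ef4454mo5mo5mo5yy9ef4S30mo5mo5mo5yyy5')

'0ef4Co2990mo5mo5mo5y6ef4454mo5mo5mo5yy9ef4S3'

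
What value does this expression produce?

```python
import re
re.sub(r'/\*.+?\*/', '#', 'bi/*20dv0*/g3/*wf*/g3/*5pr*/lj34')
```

'bi#g3#g3#lj34'

The `?` after the quantifier makes it lazy — it takes as little as possible before letting the rest of the pattern try.
Matches: at [2:11] → '/*20dv0*/'; at [13:19] → '/*wf*/'; at [21:28] → '/*5pr*/'.
Each match is replaced by '#'.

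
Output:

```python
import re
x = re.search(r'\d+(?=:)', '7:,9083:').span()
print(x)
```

(0, 1)

The lookaround is zero-width — it requires the adjacent text to match without consuming it, so the asserted text isn't part of the match.
The match spans [0:1] → '7'.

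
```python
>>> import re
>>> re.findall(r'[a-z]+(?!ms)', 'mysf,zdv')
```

['mysf', 'zdv']

A negative assertion filters positions out without eating any characters.
Scanning left to right: at [0:4] → 'mysf'; at [5:8] → 'zdv'.
With no groups in the pattern, `findall` gives back each whole match — 2 here.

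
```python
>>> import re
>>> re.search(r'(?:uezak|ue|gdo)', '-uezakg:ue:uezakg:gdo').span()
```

`|` is ordered: at each position the engine commits to the first alternative that works.
The match spans [1:6] → 'uezak'.

(1, 6)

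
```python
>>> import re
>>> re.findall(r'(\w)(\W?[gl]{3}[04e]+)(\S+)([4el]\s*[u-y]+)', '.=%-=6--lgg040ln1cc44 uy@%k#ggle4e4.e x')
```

This matches a word character (captured); then optionally a non-word character, then exactly 3 of one of [gl], then one or more of one of [04e] (captured); then one or more of a non-whitespace character (captured); then one of [4el], then zero or more of whitespace, then one or more of a character in [u-y] (captured).
4 groups means the one result is a tuple of 4 captured strings — 1 here.

[('k', '#ggle4e4', '.', 'e x')]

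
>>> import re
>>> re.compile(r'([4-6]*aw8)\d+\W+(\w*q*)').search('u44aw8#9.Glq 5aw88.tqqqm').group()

This matches zero or more of a character in [4-6], then the literal 'aw8' (captured); then one or more of a digit, then one or more of a non-word character; then zero or more of a word character, then zero or more of the literal 'q' (captured).
The match spans [13:24] → '5aw88.tqqqm'.

'5aw88.tqqqm'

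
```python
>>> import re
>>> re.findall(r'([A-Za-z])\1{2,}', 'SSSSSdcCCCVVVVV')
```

['S', 'C', 'V']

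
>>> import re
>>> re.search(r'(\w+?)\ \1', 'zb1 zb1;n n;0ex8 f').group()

'zb1 zb1'

After group 1 captures some text, `\1` only succeeds where that same text appears again.
`re.search` tries every starting position until one works.
The match spans [0:7] → 'zb1 zb1'.
Captured: group 1 = 'zb1'.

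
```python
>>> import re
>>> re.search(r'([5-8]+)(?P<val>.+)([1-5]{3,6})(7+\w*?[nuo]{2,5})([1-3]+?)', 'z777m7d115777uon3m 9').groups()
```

('777', 'm7d', '115', '777uon', '3')

This matches one or more of a character in [5-8] (captured); then one or more of any character (captured as 'val'); then 3 to 6 of a character in [1-5] (captured); then one or more of a literal '7', then zero or more of a word character (lazy), then 2 to 5 of one of [nuo] (captured); then one or more of a character in [1-3] (lazy) (captured).
`search` walks the string left to right and returns the first match it finds.
The match spans [1:17] → '777m7d115777uon3'.
Captured: group 1 = '777', group 2 = 'm7d', group 3 = '115', group 4 = '777uon', group 5 = '3'.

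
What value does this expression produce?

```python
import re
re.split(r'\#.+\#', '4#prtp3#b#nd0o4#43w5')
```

Matches to split on: at [1:16] → '#prtp3#b#nd0o4#'.
The string is cut at each match, leaving 2 pieces.

['4', '43w5']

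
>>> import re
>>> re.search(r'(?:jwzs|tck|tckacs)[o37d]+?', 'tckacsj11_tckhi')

None

Here nothing in the string fits, so the call returns None.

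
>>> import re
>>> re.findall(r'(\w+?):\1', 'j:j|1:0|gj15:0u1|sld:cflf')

['j']

A backreference is literal: `\1` must see the identical characters the first group matched.
With a single group, `findall` returns only what that group captured — 1 item.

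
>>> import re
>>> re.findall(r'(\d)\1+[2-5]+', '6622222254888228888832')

['6', '8', '8']

A backreference is literal: `\1` must see the identical characters the first group matched.
`findall` collects group 1 from each match (3 total).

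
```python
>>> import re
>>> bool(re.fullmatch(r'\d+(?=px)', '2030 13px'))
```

False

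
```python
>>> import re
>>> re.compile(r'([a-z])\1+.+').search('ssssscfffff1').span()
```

(0, 12)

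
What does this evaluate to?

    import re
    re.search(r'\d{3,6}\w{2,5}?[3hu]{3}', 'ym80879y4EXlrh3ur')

The pattern matches 3 to 6 of a digit, then 2 to 5 of a word character (lazy); then exactly 3 of one of [3hu].
Unlike `match`, `search` isn't anchored — it looks for the pattern anywhere in the string.
Here no position works, so the call returns None.

None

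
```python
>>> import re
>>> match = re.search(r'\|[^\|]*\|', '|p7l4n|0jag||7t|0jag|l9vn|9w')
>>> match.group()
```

'|p7l4n|'

Unlike `match`, `search` isn't anchored — it looks for the pattern anywhere in the string.
The match spans [0:7] → '|p7l4n|'.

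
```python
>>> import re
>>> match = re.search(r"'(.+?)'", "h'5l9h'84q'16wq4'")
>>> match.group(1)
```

'5l9h'

The match spans [1:7] → "'5l9h'".
Captured: group 1 = '5l9h'.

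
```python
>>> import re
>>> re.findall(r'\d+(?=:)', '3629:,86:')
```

['3629', '86']

Because the assertion is zero-width, the text it checks is not consumed and won't appear in the result.
`findall` yields the raw match text (2 of them) because the pattern has no groups.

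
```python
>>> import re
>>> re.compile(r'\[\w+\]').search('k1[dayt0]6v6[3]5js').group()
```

'[dayt0]'

`re.search` tries every starting position until one works.
The match spans [2:9] → '[dayt0]'.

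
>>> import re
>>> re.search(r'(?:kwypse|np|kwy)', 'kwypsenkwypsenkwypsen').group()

The regex engine tests alternatives in the order written; an earlier branch that matches wins even if a later one would match more.
`re.search` tries every starting position until one works.
The match spans [0:6] → 'kwypse'.

'kwypse'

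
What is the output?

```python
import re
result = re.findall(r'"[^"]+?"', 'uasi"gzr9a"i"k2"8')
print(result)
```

['"gzr9a"', '"k2"']

No capturing groups, so `findall` returns the 2 full match strings.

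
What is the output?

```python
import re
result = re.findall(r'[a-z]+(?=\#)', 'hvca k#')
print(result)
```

['k']

The positive lookaround only admits positions where the adjacent text matches; those characters stay outside the span.
No capturing groups, so `findall` returns the 1 full match string.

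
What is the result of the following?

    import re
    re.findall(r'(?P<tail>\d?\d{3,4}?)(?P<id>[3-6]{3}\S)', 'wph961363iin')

2 groups means the one result is a tuple of 2 captured strings — 1 here.

[('961', '363i')]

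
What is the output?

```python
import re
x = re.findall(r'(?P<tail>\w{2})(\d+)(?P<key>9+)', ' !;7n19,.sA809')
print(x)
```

Pattern: exactly 2 of a word character (captured as 'tail'); then one or more of a digit (captured); then one or more of a literal '9' (captured as 'key').
Matches: at [3:7] match '7n19', groups = ('7n', '1', '9'); at [9:14] match 'sA809', groups = ('sA', '80', '9').
Multiple groups make `findall` return tuples — one 3-tuple for each match.

[('7n', '1', '9'), ('sA', '80', '9')]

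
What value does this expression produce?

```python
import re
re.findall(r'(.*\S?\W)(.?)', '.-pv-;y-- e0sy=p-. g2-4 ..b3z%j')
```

Pattern: zero or more of any character, then optionally a non-whitespace character, then a non-word character (captured); then optionally any character (captured).
Scanning left to right: at [0:31] match '.-pv-;y-- e0sy=p-. g2-4 ..b3z%j', groups = ('.-pv-;y-- e0sy=p-. g2-4 ..b3z%', 'j').
With 2 capturing groups, `findall` returns a 2-tuple per match.

[('.-pv-;y-- e0sy=p-. g2-4 ..b3z%', 'j')]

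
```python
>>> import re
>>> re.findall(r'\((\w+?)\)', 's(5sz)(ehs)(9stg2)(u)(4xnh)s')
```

['5sz', 'ehs', '9stg2', 'u', '4xnh']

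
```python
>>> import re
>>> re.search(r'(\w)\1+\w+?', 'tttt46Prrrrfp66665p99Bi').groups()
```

('t',)

A backreference is literal: `\1` must see the identical characters the first group matched.
`search` walks the string left to right and returns the first match it finds.
The match spans [0:5] → 'tttt4'.
Captured: group 1 = 't'.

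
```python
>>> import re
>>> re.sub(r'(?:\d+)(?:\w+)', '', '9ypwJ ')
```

' '

The pattern matches one or more of a digit (non-capturing group); then one or more of a word character (non-capturing group).
Matches: at [0:5] → '9ypwJ'.
Every occurrence is swapped for ''.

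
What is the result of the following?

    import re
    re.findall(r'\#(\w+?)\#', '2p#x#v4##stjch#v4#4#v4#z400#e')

['x', 'stjch', '4', 'z400']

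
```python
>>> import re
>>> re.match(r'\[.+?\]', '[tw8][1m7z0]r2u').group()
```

'[tw8]'

`match` is anchored at position 0; if the pattern doesn't fit there, it returns None.
The match spans [0:5] → '[tw8]'.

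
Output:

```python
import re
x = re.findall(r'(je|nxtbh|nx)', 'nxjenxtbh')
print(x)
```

['nx', 'je', 'nxtbh']

Alternation isn't longest-match — the leftmost alternative that fits at this position is chosen.
`findall` collects group 1 from each match (3 total).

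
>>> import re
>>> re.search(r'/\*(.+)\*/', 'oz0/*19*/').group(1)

'19'

Unlike `match`, `search` isn't anchored — it looks for the pattern anywhere in the string.
The match spans [3:9] → '/*19*/'.
Captured: group 1 = '19'.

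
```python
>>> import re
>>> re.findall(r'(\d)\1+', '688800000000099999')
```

`\1` has to match the exact text group 1 already captured.
Matches: at [1:4] match '888', group 1 = '8'; at [4:13] match '000000000', group 1 = '0'; at [13:18] match '99999', group 1 = '9'.
With a single group, `findall` returns only what that group captured — 3 items.

['8', '0', '9']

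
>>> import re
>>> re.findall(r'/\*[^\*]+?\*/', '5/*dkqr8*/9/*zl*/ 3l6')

No capturing groups, so `findall` returns the 2 full match strings.

['/*dkqr8*/', '/*zl*/']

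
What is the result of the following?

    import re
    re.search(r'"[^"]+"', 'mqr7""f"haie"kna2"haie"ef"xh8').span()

The match spans [5:8] → '"f"'.

(5, 8)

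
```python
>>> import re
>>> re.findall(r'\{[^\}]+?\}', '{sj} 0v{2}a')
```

['{sj}', '{2}']

Matches: at [0:4] → '{sj}'; at [7:10] → '{2}'.
With no groups in the pattern, `findall` gives back each whole match — 2 here.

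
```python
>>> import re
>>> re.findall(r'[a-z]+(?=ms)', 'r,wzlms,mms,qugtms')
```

['wzl', 'm', 'qugt']

Lookahead/lookbehind check context without consuming it, so the matched span excludes the asserted characters.
Walking the string: at [2:5] → 'wzl'; at [8:9] → 'm'; at [12:16] → 'qugt'.
With no groups in the pattern, `findall` gives back each whole match — 3 here.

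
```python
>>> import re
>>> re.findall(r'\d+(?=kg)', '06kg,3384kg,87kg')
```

The lookaround is zero-width — it requires the adjacent text to match without consuming it, so the asserted text isn't part of the match.
Matches: at [0:2] → '06'; at [5:9] → '3384'; at [12:14] → '87'.
No capturing groups, so `findall` returns the 3 full match strings.

['06', '3384', '87']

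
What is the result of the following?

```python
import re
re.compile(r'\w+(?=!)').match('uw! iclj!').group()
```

`re.match` only tries the pattern at the start of the string.
The match spans [0:2] → 'uw'.

'uw'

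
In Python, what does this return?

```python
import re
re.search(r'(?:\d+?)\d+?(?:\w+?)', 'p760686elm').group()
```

Pattern: one or more of a digit (lazy) (non-capturing group); then one or more of a digit (lazy); then one or more of a word character (lazy) (non-capturing group).
The match spans [1:4] → '760'.

'760'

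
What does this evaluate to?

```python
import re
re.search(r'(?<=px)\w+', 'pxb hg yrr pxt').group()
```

Because the assertion is zero-width, the text it checks is not consumed and won't appear in the result.
The match spans [2:3] → 'b'.

'b'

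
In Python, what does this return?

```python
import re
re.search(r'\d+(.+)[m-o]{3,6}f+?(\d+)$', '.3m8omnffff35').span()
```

(1, 13)

The pattern matches one or more of a digit; then one or more of any character (captured); then 3 to 6 of a character in [m-o], then one or more of the literal 'f' (lazy); then one or more of a digit (captured); then anchored at the end.
`re.search` scans for the first position where the pattern succeeds.
The match spans [1:13] → '3m8omnffff35'.
Captured: group 1 = 'm8', group 2 = '35'.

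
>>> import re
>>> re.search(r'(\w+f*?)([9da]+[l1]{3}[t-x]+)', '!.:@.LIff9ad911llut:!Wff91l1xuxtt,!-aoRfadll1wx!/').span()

(21, 33)

This matches one or more of a word character, then zero or more of the literal 'f' (lazy) (captured); then one or more of one of [9da], then exactly 3 of one of [l1], then one or more of a character in [t-x] (captured).
`search` walks the string left to right and returns the first match it finds.
The match spans [21:33] → 'Wff91l1xuxtt'.
Captured: group 1 = 'Wff', group 2 = '91l1xuxtt'.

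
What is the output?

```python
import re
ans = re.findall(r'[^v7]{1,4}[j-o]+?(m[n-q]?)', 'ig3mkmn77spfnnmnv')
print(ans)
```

['mn', 'mn']

The pattern matches 1 to 4 of any character except [v7], then one or more of a character in [j-o] (lazy); then the literal 'm', then optionally a character in [n-q] (captured).
Matches: at [0:7] match 'ig3mkmn', group 1 = 'mn'; at [9:16] match 'spfnnmn', group 1 = 'mn'.
One capturing group, so `findall` returns just the captured substring from each match — 2 in all.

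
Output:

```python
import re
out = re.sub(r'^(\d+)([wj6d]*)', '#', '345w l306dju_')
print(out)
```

The pattern matches anchored at the start of the string; then one or more of a digit (captured); then zero or more of one of [wj6d] (captured).
Matches: at [0:4] → '345w'.
`sub` substitutes '#' at each match site.

# l306dju_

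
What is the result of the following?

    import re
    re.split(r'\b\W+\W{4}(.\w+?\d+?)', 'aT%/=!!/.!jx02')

['aT', 'jx0', '2']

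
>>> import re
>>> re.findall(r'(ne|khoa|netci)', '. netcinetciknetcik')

['ne', 'ne', 'ne']

`|` is ordered: at each position the engine commits to the first alternative that works.
With a single group, `findall` returns only what that group captured — 3 items.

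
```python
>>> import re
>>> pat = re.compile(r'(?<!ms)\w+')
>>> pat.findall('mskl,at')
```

The negative lookaround is zero-width — it rules out positions where the adjacent text would match, without consuming anything.
Matches: at [0:4] → 'mskl'; at [5:7] → 'at'.
Since nothing is captured, `findall` lists the 2 matched substrings directly.

['mskl', 'at']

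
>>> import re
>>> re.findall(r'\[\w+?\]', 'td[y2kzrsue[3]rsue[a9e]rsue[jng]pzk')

['[3]', '[a9e]', '[jng]']

Since nothing is captured, `findall` lists the 3 matched substrings directly.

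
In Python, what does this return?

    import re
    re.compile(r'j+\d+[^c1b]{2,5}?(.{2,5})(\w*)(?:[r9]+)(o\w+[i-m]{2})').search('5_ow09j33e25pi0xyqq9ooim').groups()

Pattern: one or more of a literal 'j', then one or more of a digit, then 2 to 5 of any character except [c1b] (lazy); then 2 to 5 of any character (captured); then zero or more of a word character (captured); then one or more of one of [r9] (non-capturing group); then the literal 'o', then one or more of a word character, then exactly 2 of a character in [i-m] (captured).
`re.search` tries every starting position until one works.
The match spans [6:24] → 'j33e25pi0xyqq9ooim'.
Captured: group 1 = '5pi0x', group 2 = 'yqq', group 3 = 'ooim'.

('5pi0x', 'yqq', 'ooim')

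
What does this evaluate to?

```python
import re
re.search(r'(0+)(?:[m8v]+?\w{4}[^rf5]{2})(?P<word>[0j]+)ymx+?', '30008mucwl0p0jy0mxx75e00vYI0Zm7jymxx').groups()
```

('00', 'j')

The match spans [22:35] → '00vYI0Zm7jymx'.
Captured: group 1 = '00', group 2 = 'j'.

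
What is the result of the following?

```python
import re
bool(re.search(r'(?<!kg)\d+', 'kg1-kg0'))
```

Because the assertion is negative and zero-width, positions next to the forbidden text are skipped.
`search` walks the string left to right and returns the first match it finds.
Here the pattern never matches, so the call returns None, and `bool(None)` is False.

False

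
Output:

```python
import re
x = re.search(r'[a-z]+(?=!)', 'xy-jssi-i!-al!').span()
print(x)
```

The lookaround is zero-width — it requires the adjacent text to match without consuming it, so the asserted text isn't part of the match.
The match spans [8:9] → 'i'.

(8, 9)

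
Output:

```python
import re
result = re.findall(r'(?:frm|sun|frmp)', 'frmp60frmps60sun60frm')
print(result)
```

['frm', 'frm', 'sun', 'frm']

`|` is ordered: at each position the engine commits to the first alternative that works.
With no groups in the pattern, `findall` gives back each whole match — 4 here.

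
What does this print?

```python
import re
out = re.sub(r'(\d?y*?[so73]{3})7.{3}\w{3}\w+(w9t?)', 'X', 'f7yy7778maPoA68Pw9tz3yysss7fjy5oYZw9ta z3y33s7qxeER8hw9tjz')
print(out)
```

The pattern matches optionally a digit, then zero or more of a literal 'y' (lazy), then exactly 3 of one of [so73] (captured); then the literal '7', then exactly 3 of any character, then exactly 3 of a word character; then one or more of a word character; then the literal 'w9', then optionally the literal 't' (captured).
Matches: at [20:37] → '3yysss7fjy5oYZw9t'; at [40:56] → '3y33s7qxeER8hw9t'.
`sub` substitutes 'X' at each match site.

f7yy7778maPoA68Pw9tzXa zXjz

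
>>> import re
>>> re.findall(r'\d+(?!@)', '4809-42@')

The negative lookaround is zero-width — it rules out positions where the adjacent text would match, without consuming anything.
Scanning left to right: at [0:4] → '4809'; at [5:6] → '4'.
With no groups in the pattern, `findall` gives back each whole match — 2 here.

['4809', '4']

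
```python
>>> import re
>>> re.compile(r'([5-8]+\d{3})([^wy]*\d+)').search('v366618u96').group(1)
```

'66618'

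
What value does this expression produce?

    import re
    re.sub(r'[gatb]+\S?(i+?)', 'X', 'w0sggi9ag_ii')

'w0sX9Xi'

This matches one or more of one of [gatb]; then optionally a non-whitespace character; then one or more of a literal 'i' (lazy) (captured).
Matches: at [3:6] → 'ggi'; at [7:11] → 'ag_i'.
Each match is replaced by 'X'.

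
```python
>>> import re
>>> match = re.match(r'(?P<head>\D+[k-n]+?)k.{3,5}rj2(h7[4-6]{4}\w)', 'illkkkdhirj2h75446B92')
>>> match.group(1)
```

Pattern: one or more of a non-digit, then one or more of a character in [k-n] (lazy) (captured as 'head'); then the literal 'k', then 3 to 5 of any character, then the literal 'rj2'; then the literal 'h7', then exactly 4 of a character in [4-6], then a word character (captured).
`re.match` only tries the pattern at the start of the string.
The match spans [0:19] → 'illkkkdhirj2h75446B'.
Captured: group 1 = 'illkk', group 2 = 'h75446B'.

'illkk'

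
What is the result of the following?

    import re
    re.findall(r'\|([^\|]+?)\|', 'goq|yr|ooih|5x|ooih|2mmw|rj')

Walking the string: at [3:7] match '|yr|', group 1 = 'yr'; at [11:15] match '|5x|', group 1 = '5x'; at [19:25] match '|2mmw|', group 1 = '2mmw'.
With a single group, `findall` returns only what that group captured — 3 items.

['yr', '5x', '2mmw']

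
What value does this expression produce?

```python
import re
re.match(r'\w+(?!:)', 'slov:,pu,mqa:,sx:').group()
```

'slo'

A negative assertion filters positions out without eating any characters.
`match` is anchored at position 0; if the pattern doesn't fit there, it returns None.
The match spans [0:3] → 'slo'.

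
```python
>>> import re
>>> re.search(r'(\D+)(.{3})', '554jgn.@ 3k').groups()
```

('jgn.@', ' 3k')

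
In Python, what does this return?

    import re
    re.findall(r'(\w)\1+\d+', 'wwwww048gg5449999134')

A backreference is literal: `\1` must see the identical characters the first group matched.
Walking the string: at [0:8] match 'wwwww048', group 1 = 'w'; at [8:20] match 'gg5449999134', group 1 = 'g'.
With a single group, `findall` returns only what that group captured — 2 items.

['w', 'g']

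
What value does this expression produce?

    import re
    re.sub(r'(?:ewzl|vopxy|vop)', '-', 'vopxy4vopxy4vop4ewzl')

Alternation tries branches left to right and keeps the first one that lets the overall match succeed at that position.
Every occurrence is swapped for '-'.

'-4-4-4-'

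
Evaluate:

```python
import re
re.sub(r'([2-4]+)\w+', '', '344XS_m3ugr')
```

''

This matches one or more of a character in [2-4] (captured); then one or more of a word character.
Matches: at [0:11] → '344XS_m3ugr'.
Each match is replaced by ''.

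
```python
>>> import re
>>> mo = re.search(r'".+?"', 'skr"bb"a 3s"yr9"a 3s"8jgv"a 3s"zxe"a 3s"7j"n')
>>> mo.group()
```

'"bb"'

A non-greedy quantifier consumes as few characters as it can — just enough that the remainder of the pattern still matches from where it stops; whatever follows it matches normally.
`re.search` scans for the first position where the pattern succeeds.
The match spans [3:7] → '"bb"'.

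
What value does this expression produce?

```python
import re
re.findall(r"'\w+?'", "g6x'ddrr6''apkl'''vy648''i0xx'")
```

["'ddrr6'", "'apkl'", "'vy648'", "'i0xx'"]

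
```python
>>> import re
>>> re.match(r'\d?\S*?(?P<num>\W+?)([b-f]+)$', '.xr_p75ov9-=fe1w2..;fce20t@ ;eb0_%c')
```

`re.match` won't scan ahead — the pattern has to work from the very first character.
Here position 0 doesn't satisfy it, so the call returns None.

None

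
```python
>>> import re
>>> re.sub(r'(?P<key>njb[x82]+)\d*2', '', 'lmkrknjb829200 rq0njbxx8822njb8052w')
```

Pattern: the literal 'njb', then one or more of one of [x82] (captured as 'key'); then zero or more of a digit, then the literal '2'.
Matches: at [5:12] → 'njb8292'; at [18:27] → 'njbxx8822'; at [27:34] → 'njb8052'.
Each match is replaced by ''.

'lmkrk00 rq0w'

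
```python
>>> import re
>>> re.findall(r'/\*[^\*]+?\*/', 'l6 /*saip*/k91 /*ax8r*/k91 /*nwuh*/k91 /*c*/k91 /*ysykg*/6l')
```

['/*saip*/', '/*ax8r*/', '/*nwuh*/', '/*c*/', '/*ysykg*/']

Matches: at [3:11] → '/*saip*/'; at [15:23] → '/*ax8r*/'; at [27:35] → '/*nwuh*/'; at [39:44] → '/*c*/'; at [48:57] → '/*ysykg*/'.
Since nothing is captured, `findall` lists the 5 matched substrings directly.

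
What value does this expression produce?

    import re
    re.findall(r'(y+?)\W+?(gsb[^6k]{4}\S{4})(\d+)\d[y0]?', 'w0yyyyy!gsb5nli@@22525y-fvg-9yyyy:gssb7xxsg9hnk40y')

Pattern: one or more of a literal 'y' (lazy) (captured); then one or more of a non-word character (lazy); then the literal 'gsb', then exactly 4 of any character except [6k], then exactly 4 of a non-whitespace character (captured); then one or more of a digit (captured); then a digit, then optionally one of [y0].
Scanning left to right: at [2:23] match 'yyyyy!gsb5nli@@22525y', groups = ('yyyyy', 'gsb5nli@@22', '52').
With 3 capturing groups, `findall` returns a 3-tuple per match.

[('yyyyy', 'gsb5nli@@22', '52')]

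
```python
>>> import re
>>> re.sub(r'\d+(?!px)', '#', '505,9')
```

The negative lookahead/lookbehind blocks any match where the forbidden context is present.
Matches: at [0:3] → '505'; at [4:5] → '9'.
Each match is replaced by '#'.

'#,#'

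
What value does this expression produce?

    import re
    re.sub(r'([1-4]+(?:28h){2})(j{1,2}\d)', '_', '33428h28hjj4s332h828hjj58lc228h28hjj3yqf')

'_s332h828hjj58lc_yqf'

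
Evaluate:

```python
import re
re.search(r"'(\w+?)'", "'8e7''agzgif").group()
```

"'8e7'"

The match spans [0:5] → "'8e7'".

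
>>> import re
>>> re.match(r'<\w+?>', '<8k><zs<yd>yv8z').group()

'<8k>'

`match` is anchored at position 0; if the pattern doesn't fit there, it returns None.
The match spans [0:4] → '<8k>'.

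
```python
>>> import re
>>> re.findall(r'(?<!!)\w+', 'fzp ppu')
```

A negative assertion filters positions out without eating any characters.
Matches: at [0:3] → 'fzp'; at [4:7] → 'ppu'.
`findall` yields the raw match text (2 of them) because the pattern has no groups.

['fzp', 'ppu']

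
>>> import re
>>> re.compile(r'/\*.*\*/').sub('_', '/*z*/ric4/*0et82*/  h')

Matches: at [0:18] → '/*z*/ric4/*0et82*/'.
`sub` substitutes '_' at each match site.

'_  h'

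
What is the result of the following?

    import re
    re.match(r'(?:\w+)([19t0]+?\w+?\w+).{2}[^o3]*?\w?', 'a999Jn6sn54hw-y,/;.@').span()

Pattern: one or more of a word character (non-capturing group); then one or more of one of [19t0] (lazy), then one or more of a word character (lazy), then one or more of a word character (captured); then exactly 2 of any character, then zero or more of any character except [o3] (lazy), then optionally a word character.
A non-greedy quantifier consumes as few characters as it can — just enough that the remainder of the pattern still matches from where it stops; whatever follows it matches normally.
`re.match` only tries the pattern at the start of the string.
The match spans [0:15] → 'a999Jn6sn54hw-y'.
Captured: group 1 = '9Jn6sn54hw'.

(0, 15)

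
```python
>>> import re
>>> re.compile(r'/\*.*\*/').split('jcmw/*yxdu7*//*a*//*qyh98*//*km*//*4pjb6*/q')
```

['jcmw', 'q']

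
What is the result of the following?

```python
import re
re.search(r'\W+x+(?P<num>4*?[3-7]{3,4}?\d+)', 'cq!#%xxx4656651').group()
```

'!#%xxx4656651'

Pattern: one or more of a non-word character, then one or more of a literal 'x'; then zero or more of a literal '4' (lazy), then 3 to 4 of a character in [3-7] (lazy), then one or more of a digit (captured as 'num').
`re.search` scans for the first position where the pattern succeeds.
The match spans [2:15] → '!#%xxx4656651'.
Captured: group 1 = '4656651'.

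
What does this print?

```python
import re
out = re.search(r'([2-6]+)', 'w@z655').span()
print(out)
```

Pattern: one or more of a character in [2-6] (captured).
`re.search` tries every starting position until one works.
The match spans [3:6] → '655'.
Captured: group 1 = '655'.

(3, 6)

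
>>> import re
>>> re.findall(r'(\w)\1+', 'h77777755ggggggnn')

['7', '5', 'g', 'n']

`\1` is not a pattern — it's the concrete string captured by group 1, re-applied verbatim.
Scanning left to right: at [1:7] match '777777', group 1 = '7'; at [7:9] match '55', group 1 = '5'; at [9:15] match 'gggggg', group 1 = 'g'; at [15:17] match 'nn', group 1 = 'n'.
Because there's exactly one group, `findall` drops the full match and keeps group 1 from each hit.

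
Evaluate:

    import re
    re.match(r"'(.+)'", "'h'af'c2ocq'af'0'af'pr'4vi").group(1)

"h'af'c2ocq'af'0'af'pr"

`re.match` only tries the pattern at the start of the string.
The match spans [0:23] → "'h'af'c2ocq'af'0'af'pr'".
Captured: group 1 = "h'af'c2ocq'af'0'af'pr".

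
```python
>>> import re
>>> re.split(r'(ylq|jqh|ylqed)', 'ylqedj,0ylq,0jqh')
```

['', 'ylq', 'edj,0', 'ylq', ',0', 'jqh', '']

Branches in `(...|...)` are attempted left-to-right; the first branch that allows the whole pattern to succeed is taken.
Matches to split on: at [0:3] → 'ylq'; at [8:11] → 'ylq'; at [13:16] → 'jqh'.
Because the pattern has a capturing group, `split` also inserts each captured text between the pieces.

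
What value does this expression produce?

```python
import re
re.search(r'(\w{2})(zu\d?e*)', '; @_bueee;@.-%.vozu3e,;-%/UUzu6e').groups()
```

('vo', 'zu3e')

The pattern matches exactly 2 of a word character (captured); then the literal 'zu', then optionally a digit, then zero or more of a literal 'e' (captured).
Unlike `match`, `search` isn't anchored — it looks for the pattern anywhere in the string.
The match spans [15:21] → 'vozu3e'.
Captured: group 1 = 'vo', group 2 = 'zu3e'.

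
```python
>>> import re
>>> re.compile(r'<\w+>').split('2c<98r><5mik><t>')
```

['2c', '', '', '']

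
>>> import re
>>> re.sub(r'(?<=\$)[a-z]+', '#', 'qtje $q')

Because the assertion is zero-width, the text it checks is not consumed and won't appear in the result.
Matches: at [6:7] → 'q'.
`sub` substitutes '#' at each match site.

'qtje $#'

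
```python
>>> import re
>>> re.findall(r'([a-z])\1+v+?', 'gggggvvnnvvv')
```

['g', 'n']

A backreference is literal: `\1` must see the identical characters the first group matched.
Walking the string: at [0:6] match 'gggggv', group 1 = 'g'; at [7:10] match 'nnv', group 1 = 'n'.
`findall` collects group 1 from each match (2 total).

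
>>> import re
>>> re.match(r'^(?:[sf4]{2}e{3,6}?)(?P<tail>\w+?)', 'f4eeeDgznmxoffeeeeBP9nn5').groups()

The pattern matches anchored at the start of the string; then exactly 2 of one of [sf4], then 3 to 6 of the literal 'e' (lazy) (non-capturing group); then one or more of a word character (lazy) (captured as 'tail').
A `+?`/`*?`/`{m,n}?` starts at its minimum and grows only as far as needed for what follows to match.
`re.match` won't scan ahead — the pattern has to work from the very first character.
The match spans [0:6] → 'f4eeeD'.
Captured: group 1 = 'D'.

('D',)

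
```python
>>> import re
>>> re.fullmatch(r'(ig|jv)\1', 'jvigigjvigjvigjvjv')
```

`re.fullmatch` is like wrapping the pattern in `^…$` (in single-line mode).
Here the string isn't matched end-to-end, so the call returns None.

None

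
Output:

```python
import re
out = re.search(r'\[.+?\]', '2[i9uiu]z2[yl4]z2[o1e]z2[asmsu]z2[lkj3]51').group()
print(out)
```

[i9uiu]

The match spans [1:8] → '[i9uiu]'.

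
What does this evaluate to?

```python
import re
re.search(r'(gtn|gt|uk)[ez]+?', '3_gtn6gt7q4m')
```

Here no position works, so the call returns None.

None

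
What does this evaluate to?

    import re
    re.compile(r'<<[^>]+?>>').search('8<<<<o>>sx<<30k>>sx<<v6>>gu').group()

`search` walks the string left to right and returns the first match it finds.
The match spans [1:8] → '<<<<o>>'.

'<<<<o>>'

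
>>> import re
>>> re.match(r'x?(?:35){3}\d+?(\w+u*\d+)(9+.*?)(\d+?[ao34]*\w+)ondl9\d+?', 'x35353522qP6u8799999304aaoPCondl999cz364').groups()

('2qP6u879999', '9', '304aaoPC')

This matches optionally the literal 'x', then the literal '35' repeated 3 times, then one or more of a digit (lazy); then one or more of a word character, then zero or more of the literal 'u', then one or more of a digit (captured); then one or more of the literal '9', then zero or more of any character (lazy) (captured); then one or more of a digit (lazy), then zero or more of one of [ao34], then one or more of a word character (captured); then the literal 'ond', then the literal 'l9', then one or more of a digit (lazy).
`re.match` only tries the pattern at the start of the string.
The match spans [0:34] → 'x35353522qP6u8799999304aaoPCondl99'.
Captured: group 1 = '2qP6u879999', group 2 = '9', group 3 = '304aaoPC'.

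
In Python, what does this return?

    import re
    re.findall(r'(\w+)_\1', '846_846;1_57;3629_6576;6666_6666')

['846', '6666']

After group 1 captures some text, `\1` only succeeds where that same text appears again.
With a single group, `findall` returns only what that group captured — 2 items.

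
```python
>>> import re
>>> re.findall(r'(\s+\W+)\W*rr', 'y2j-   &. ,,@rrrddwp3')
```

The pattern matches one or more of whitespace, then one or more of a non-word character (captured); then zero or more of a non-word character, then the literal 'rr'.
Scanning left to right: at [4:15] match '   &. ,,@rr', group 1 = '   &. ,,@'.
One capturing group, so `findall` returns just the captured substring from the one match — 1 in all.

['   &. ,,@']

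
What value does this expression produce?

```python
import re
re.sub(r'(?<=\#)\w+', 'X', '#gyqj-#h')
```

'#X-#X'

The `(?=…)`/`(?<=…)` assertion just peeks at neighbouring text; it doesn't advance the match position.
Every occurrence is swapped for 'X'.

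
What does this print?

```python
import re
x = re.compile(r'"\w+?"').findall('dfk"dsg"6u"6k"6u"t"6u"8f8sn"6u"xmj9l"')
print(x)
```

No capturing groups, so `findall` returns the 5 full match strings.

['"dsg"', '"6k"', '"t"', '"8f8sn"', '"xmj9l"']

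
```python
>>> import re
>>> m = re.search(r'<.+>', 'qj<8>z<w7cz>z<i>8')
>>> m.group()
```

'<8>z<w7cz>z<i>'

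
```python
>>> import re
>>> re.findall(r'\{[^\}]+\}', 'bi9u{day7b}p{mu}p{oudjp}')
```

['{day7b}', '{mu}', '{oudjp}']

Scanning left to right: at [4:11] → '{day7b}'; at [12:16] → '{mu}'; at [17:24] → '{oudjp}'.
No capturing groups, so `findall` returns the 3 full match strings.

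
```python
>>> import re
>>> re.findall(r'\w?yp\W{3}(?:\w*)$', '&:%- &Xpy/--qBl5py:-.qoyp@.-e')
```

['oyp@.-e']

This matches optionally a word character, then the literal 'yp', then exactly 3 of a non-word character; then zero or more of a word character (non-capturing group); then anchored at the end.
Matches: at [22:29] → 'oyp@.-e'.
`findall` yields the raw match text (1 of them) because the pattern has no groups.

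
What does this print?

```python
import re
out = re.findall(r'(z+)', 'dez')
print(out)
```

['z']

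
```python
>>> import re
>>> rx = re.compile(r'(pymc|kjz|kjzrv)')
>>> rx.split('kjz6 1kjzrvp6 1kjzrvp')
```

Alternation tries branches left to right and keeps the first one that lets the overall match succeed at that position.
Matches to split on: at [0:3] → 'kjz'; at [6:9] → 'kjz'; at [15:18] → 'kjz'.
With a capturing group present, the delimiter's captured portion is kept in the result list.

['', 'kjz', '6 1', 'kjz', 'rvp6 1', 'kjz', 'rvp']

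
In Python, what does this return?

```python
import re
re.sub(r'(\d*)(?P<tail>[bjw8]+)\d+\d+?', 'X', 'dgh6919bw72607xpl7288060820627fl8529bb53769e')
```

'dghXxplXflXe'

Pattern: zero or more of a digit (captured); then one or more of one of [bjw8] (captured as 'tail'); then one or more of a digit, then one or more of a digit (lazy).
`sub` substitutes 'X' at each match site.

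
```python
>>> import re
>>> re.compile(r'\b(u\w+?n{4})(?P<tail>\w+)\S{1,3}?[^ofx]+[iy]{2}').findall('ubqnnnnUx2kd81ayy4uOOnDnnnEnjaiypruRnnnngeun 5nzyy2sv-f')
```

The pattern matches a word boundary (`\b`, zero-width); then the literal 'u', then one or more of a word character (lazy), then exactly 4 of the literal 'n' (captured); then one or more of a word character (captured as 'tail'); then 1 to 3 of a non-whitespace character (lazy), then one or more of any character except [ofx], then exactly 2 of one of [iy].
The `?` after the quantifier makes it lazy — it takes as little as possible before letting the rest of the pattern try.
Scanning left to right: at [0:50] match 'ubqnnnnUx2kd81ayy4uOOnDnnnEnjaiypruRnnnngeun 5nzyy', groups = ('ubqnnnn', 'Ux2kd81ayy4uOOnDnnnEnjaiypruRnnnngeu').
With 2 capturing groups, `findall` returns a 2-tuple per match.

[('ubqnnnn', 'Ux2kd81ayy4uOOnDnnnEnjaiypruRnnnngeu')]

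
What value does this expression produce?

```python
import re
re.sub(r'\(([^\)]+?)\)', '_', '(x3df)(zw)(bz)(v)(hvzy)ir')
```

'_____ir'

`sub` substitutes '_' at each match site.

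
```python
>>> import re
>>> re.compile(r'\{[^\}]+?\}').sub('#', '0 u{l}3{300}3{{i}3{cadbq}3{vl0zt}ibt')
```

'0 u#3#3#3#3#ibt'

Matches: at [3:6] → '{l}'; at [7:12] → '{300}'; at [13:17] → '{{i}'; at [18:25] → '{cadbq}'; at [26:33] → '{vl0zt}'.
`sub` substitutes '#' at each match site.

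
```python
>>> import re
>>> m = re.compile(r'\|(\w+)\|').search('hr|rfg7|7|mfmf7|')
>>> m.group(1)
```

Unlike `match`, `search` isn't anchored — it looks for the pattern anywhere in the string.
The match spans [2:8] → '|rfg7|'.
Captured: group 1 = 'rfg7'.

'rfg7'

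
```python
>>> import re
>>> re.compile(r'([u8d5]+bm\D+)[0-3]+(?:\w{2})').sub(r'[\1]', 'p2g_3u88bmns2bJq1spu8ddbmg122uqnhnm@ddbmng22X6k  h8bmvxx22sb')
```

'p2g_3[u88bmns]q1sp[u8ddbmg]nhnm@[ddbmng]k  h[8bmvxx]'

Pattern: one or more of one of [u8d5], then the literal 'bm', then one or more of a non-digit (captured); then one or more of a character in [0-3]; then exactly 2 of a word character (non-capturing group).
Matches: at [5:15] → 'u88bmns2bJ'; at [19:31] → 'u8ddbmg122uq'; at [36:46] → 'ddbmng22X6'; at [50:60] → '8bmvxx22sb'.
The replacement refers to a captured group, so each match is rewritten using its own captured text.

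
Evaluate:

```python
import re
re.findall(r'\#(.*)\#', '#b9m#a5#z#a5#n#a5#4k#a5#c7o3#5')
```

['b9m#a5#z#a5#n#a5#4k#a5#c7o3']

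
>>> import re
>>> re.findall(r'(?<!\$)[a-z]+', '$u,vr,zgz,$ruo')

The negative lookaround is zero-width — it rules out positions where the adjacent text would match, without consuming anything.
No capturing groups, so `findall` returns the 3 full match strings.

['vr', 'zgz', 'uo']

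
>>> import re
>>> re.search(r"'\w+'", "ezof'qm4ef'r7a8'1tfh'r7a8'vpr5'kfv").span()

(4, 11)

The match spans [4:11] → "'qm4ef'".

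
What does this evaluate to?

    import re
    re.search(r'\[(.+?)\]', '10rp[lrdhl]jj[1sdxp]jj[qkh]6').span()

(4, 11)

Because the quantifier is non-greedy, it stops expanding at the earliest point where the rest of the pattern can succeed.
`re.search` tries every starting position until one works.
The match spans [4:11] → '[lrdhl]'.
Captured: group 1 = 'lrdhl'.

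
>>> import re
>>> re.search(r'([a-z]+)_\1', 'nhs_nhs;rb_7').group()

'nhs_nhs'

`\1` has to match the exact text group 1 already captured.
`search` walks the string left to right and returns the first match it finds.
The match spans [0:7] → 'nhs_nhs'.
Captured: group 1 = 'nhs'.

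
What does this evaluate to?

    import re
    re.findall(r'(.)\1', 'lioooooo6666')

`\1` is not a pattern — it's the concrete string captured by group 1, re-applied verbatim.
Matches: at [2:4] match 'oo', group 1 = 'o'; at [4:6] match 'oo', group 1 = 'o'; at [6:8] match 'oo', group 1 = 'o'; at [8:10] match '66', group 1 = '6'; at [10:12] match '66', group 1 = '6'.
`findall` collects group 1 from each match (5 total).

['o', 'o', 'o', '6', '6']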